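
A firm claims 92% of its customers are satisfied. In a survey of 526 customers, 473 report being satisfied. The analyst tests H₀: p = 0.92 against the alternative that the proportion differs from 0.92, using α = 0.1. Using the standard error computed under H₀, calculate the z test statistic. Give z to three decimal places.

z = -1.755

p̂ = 473/526 ≈ 0.89924.
SE = √(p₀(1−p₀)/n) = √(0.0736/526) = 0.01183.
z = (0.89924 − 0.92)/0.01183 = -0.02076/0.01183 = -1.755.
p-value = 2·P(Z > 1.755) ≈ 0.0792; since p < α = 0.1, reject H₀.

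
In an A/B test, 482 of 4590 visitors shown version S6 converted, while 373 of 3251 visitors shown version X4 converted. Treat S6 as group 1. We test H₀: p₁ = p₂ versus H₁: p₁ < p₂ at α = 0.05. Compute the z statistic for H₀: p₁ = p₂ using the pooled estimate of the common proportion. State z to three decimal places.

z = -1.361

p̂₁ = 482/4590 = 0.10501, p̂₂ = 373/3251 = 0.11473.
Pooled p̂ = (482+373)/(4590+3251) = 855/7841 = 0.10904.
SE = √(0.097152 × 0.000525463) = 0.00714.
z = (0.10501 − 0.11473)/0.00714 = -0.00972/0.00714 = -1.361.
p-value = P(Z < -1.361) ≈ 0.0868, so at α = 0.05 we fail to reject H₀.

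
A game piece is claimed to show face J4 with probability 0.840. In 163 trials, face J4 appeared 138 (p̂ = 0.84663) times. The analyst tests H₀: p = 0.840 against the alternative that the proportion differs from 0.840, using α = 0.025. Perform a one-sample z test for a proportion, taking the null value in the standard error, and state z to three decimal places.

z = 0.231

p̂ = 138/163 ≈ 0.84663.
SE = √(p₀(1−p₀)/n) = √(0.1344/163) = 0.02871.
z = (0.84663 − 0.84)/0.02871 = 0.00663/0.02871 = 0.231.
Two-sided p-value ≈ 2·Φ(−0.231) = 0.8175; since p > α = 0.025, fail to reject H₀.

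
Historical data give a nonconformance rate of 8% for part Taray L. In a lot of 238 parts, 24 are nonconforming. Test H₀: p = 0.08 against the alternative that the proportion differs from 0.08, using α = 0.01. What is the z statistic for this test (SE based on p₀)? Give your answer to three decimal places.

z = 1.185

p̂ = 24/238 ≈ 0.10084.
SE = √(p₀(1−p₀)/n) = √(0.0736/238) = 0.01759.
z = (0.10084 − 0.08)/0.01759 = 0.02084/0.01759 = 1.185.
p-value = 2·P(Z > 1.185) ≈ 0.2360, so at α = 0.01 we fail to reject H₀.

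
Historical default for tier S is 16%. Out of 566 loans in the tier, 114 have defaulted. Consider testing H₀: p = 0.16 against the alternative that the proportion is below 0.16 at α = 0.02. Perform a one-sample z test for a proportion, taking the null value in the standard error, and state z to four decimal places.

z = 2.6875

p̂ = 114/566 = 0.2014134.
SE = √(p₀(1−p₀)/n) = √(0.1344/566) = 0.0154096.
z = (0.2014134 − 0.16)/0.0154096 = 0.0414134/0.0154096 = 2.6875.
p-value = P(Z < 2.688) ≈ 0.9964, so at α = 0.02 we fail to reject H₀.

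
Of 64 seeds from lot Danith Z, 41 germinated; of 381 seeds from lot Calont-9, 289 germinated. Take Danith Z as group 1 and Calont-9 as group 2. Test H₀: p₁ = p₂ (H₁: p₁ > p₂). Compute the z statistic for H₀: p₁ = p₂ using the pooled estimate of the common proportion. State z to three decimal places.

z = -1.994

p̂₁ = 41/64 ≈ 0.64062, p̂₂ = 289/381 ≈ 0.75853.
Pooled p̂ = (41+289)/(64+381) = 330/445 = 0.74157.
SE = √(p̂(1−p̂)(1/n₁+1/n₂)) = √(0.74157·0.25843·0.0182497) = √(0.00349741) = 0.05914.
z = (0.64062 − 0.75853)/0.05914 = -0.11791/0.05914 = -1.994.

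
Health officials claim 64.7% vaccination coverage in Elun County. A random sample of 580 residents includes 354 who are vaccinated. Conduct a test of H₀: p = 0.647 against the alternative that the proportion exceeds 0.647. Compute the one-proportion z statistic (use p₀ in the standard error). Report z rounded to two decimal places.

p̂ = 354/580 = 0.6103.
Standard error under H₀: √(0.647×0.353/580) = 0.0198.
z = (0.6103 − 0.647)/0.0198 = -0.0367/0.0198 = -1.85.

z = -1.85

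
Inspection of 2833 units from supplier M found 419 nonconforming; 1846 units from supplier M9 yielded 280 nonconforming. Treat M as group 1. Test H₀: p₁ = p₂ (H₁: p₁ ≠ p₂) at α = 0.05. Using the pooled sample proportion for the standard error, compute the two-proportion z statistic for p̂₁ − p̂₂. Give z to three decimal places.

p̂₁ = 419/2833 = 0.147900, p̂₂ = 280/1846 = 0.151679.
Pooled p̂ = (419+280)/(2833+1846) = 699/4679 = 0.149391.
SE = √(0.127073 × 0.000894695) = 0.010663.
z = (0.147900 − 0.151679)/0.010663 = -0.003779/0.010663 = -0.354.
Two-sided p-value ≈ 2·Φ(−0.354) = 0.7230; since p > α = 0.05, fail to reject H₀.

z = -0.354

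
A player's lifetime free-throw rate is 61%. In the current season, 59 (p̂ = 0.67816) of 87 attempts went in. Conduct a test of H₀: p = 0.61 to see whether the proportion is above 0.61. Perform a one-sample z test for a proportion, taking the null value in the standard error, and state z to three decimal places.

z = 1.303

p̂ = 59/87 = 0.67816.
Under H₀, SE = √(0.61·0.39/87) = √(0.00273448) = 0.05229.
z = (0.67816 − 0.61)/0.05229 = 0.06816/0.05229 = 1.303.
p-value = P(Z > 1.303) ≈ 0.0962.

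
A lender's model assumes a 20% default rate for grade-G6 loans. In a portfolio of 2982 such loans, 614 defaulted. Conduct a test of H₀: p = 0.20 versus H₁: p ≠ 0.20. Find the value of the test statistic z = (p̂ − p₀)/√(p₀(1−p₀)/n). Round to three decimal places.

z = 0.806

p̂ = 614/2982 = 0.20590.
SE = √(p₀(1−p₀)/n) = √(0.16/2982) = 0.00732.
z = (0.20590 − 0.2)/0.00732 = 0.00590/0.00732 = 0.806.
Two-sided p-value ≈ 2·Φ(−0.806) = 0.4204.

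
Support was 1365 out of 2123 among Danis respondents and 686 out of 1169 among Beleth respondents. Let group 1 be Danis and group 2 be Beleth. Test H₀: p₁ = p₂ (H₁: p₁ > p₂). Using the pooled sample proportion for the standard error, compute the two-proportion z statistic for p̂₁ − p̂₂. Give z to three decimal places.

z = 3.180

p̂₁ = 1365/2123 ≈ 0.64296, p̂₂ = 686/1169 ≈ 0.58683.
Pooled p̂ = (1365+686)/(2123+1169) = 2051/3292 = 0.62303.
SE = √(p̂(1−p̂)(1/n₁+1/n₂)) = √(0.62303·0.37697·0.00132646) = √(0.000311539) = 0.01765.
z = (0.64296 − 0.58683)/0.01765 = 0.05613/0.01765 = 3.180.
p-value = P(Z > 3.180) ≈ 0.0007.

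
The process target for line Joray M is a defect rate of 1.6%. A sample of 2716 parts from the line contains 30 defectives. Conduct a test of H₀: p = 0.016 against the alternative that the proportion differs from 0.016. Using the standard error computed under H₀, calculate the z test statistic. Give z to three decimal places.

p̂ = 30/2716 = 0.0110457.
SE = √(p₀(1−p₀)/n) = √(0.015744/2716) = 0.0024076.
z = (0.0110457 − 0.016)/0.0024076 = -0.0049543/0.0024076 = -2.058.
p-value = 2·P(Z > 2.058) ≈ 0.0396.

z = -2.058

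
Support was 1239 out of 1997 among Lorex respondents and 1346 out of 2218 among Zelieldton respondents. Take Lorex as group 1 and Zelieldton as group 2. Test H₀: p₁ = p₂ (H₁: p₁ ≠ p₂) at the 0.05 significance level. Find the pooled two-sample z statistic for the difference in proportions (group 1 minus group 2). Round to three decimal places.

z = 0.904

p̂₁ = 1239/1997 ≈ 0.62043, p̂₂ = 1346/2218 ≈ 0.60685.
Pooled p̂ = (1239+1346)/(1997+2218) = 2585/4215 = 0.61329.
SE = √(0.237166 × 0.000951608) = 0.01502.
z = (0.62043 − 0.60685)/0.01502 = 0.01358/0.01502 = 0.904.
p-value = 2·P(Z > 0.904) ≈ 0.3661; since p > α = 0.05, fail to reject H₀.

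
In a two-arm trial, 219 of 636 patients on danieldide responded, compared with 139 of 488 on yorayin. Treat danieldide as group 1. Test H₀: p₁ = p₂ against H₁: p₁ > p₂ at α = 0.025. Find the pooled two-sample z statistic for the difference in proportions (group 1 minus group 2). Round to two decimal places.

p̂₁ = 219/636 ≈ 0.3443, p̂₂ = 139/488 ≈ 0.2848.
Pooled p̂ = (219+139)/(636+488) = 358/1124 = 0.3185.
SE = √(p̂(1−p̂)(1/n₁+1/n₂)) = √(0.3185·0.6815·0.00362151) = √(0.000786083) = 0.0280.
z = (0.3443 − 0.2848)/0.0280 = 0.0595/0.0280 = 2.12.
p-value = P(Z > 2.122) ≈ 0.0169; since p < α = 0.025, reject H₀.

z = 2.12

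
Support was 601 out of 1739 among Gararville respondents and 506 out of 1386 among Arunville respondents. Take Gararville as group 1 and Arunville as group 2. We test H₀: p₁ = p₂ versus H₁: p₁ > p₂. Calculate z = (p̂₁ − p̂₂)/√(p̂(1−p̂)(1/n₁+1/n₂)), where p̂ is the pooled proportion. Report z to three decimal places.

p̂₁ = 601/1739 ≈ 0.34560, p̂₂ = 506/1386 ≈ 0.36508.
Pooled p̂ = (601+506)/(1739+1386) = 1107/3125 = 0.35424.
SE = √(0.228754 × 0.00129654) = 0.01722.
z = (0.34560 − 0.36508)/0.01722 = -0.01948/0.01722 = -1.131.

z = -1.131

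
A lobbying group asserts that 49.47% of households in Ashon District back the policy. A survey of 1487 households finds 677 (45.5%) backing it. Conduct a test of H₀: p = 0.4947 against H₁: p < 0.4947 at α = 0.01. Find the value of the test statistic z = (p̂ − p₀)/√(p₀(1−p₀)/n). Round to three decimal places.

p̂ = 677/1487 = 0.455279.
Under H₀, SE = √(0.4947·0.5053/1487) = √(0.000168105) = 0.012966.
z = (0.455279 − 0.4947)/0.012966 = -0.039421/0.012966 = -3.040.
p-value = P(Z < -3.040) ≈ 0.0012, so at α = 0.01 we reject H₀.

z = -3.040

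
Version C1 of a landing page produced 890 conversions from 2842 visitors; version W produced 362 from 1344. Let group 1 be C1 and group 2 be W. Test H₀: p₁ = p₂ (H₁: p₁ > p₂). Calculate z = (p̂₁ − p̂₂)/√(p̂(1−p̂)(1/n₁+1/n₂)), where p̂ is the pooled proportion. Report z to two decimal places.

p̂₁ = 890/2842 ≈ 0.3132, p̂₂ = 362/1344 ≈ 0.2693.
Pooled p̂ = (890+362)/(2842+1344) = 1252/4186 = 0.2991.
SE = √(p̂(1−p̂)(1/n₁+1/n₂)) = √(0.2991·0.7009·0.00109591) = √(0.000229743) = 0.0152.
z = (0.3132 − 0.2693)/0.0152 = 0.0439/0.0152 = 2.89.
p-value = P(Z > 2.891) ≈ 0.0019.

z = 2.89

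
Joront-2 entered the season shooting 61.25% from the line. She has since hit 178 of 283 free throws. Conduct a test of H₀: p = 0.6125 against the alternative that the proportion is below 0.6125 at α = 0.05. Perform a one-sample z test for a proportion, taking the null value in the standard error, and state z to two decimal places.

p̂ = 178/283 ≈ 0.6290.
Under H₀, SE = √(0.6125·0.3875/283) = √(0.00083867) = 0.0290.
z = (0.6290 − 0.6125)/0.0290 = 0.0165/0.0290 = 0.57.
p-value = P(Z < 0.569) ≈ 0.7153, so at α = 0.05 we fail to reject H₀.

z = 0.57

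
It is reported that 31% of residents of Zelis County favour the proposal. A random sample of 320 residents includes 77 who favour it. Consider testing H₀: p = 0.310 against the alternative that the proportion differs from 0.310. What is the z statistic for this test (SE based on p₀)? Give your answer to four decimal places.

z = -2.6833

p̂ = 77/320 ≈ 0.240625.
SE = √(p₀(1−p₀)/n) = √(0.2139/320) = 0.025854.
z = (0.240625 − 0.31)/0.025854 = -0.069375/0.025854 = -2.6833.
p-value = 2·P(Z > 2.683) ≈ 0.0073.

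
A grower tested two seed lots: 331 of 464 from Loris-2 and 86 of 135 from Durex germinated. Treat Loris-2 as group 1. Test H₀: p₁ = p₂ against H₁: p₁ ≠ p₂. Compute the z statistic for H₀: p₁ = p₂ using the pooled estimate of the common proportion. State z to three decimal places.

z = 1.697

p̂₁ = 331/464 = 0.71336, p̂₂ = 86/135 = 0.63704.
Pooled p̂ = (331+86)/(464+135) = 417/599 = 0.69616.
SE = √(0.211521 × 0.00956258) = 0.04497.
z = (0.71336 − 0.63704)/0.04497 = 0.07632/0.04497 = 1.697.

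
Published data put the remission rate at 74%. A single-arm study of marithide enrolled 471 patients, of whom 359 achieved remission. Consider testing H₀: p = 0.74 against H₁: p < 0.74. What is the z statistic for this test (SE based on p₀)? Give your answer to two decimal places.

z = 1.10

p̂ = 359/471 = 0.7622.
Standard error under H₀: √(0.74×0.26/471) = 0.0202.
z = (0.7622 − 0.74)/0.0202 = 0.0222/0.0202 = 1.10.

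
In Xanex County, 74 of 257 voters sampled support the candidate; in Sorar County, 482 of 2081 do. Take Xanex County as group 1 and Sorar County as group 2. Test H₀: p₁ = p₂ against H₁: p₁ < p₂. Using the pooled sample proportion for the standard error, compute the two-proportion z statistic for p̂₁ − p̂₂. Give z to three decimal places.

p̂₁ = 74/257 ≈ 0.28794, p̂₂ = 482/2081 ≈ 0.23162.
Pooled p̂ = (74+482)/(257+2081) = 556/2338 = 0.23781.
SE = √(0.181256 × 0.00437159) = 0.02815.
z = (0.28794 − 0.23162)/0.02815 = 0.05632/0.02815 = 2.001.

z = 2.001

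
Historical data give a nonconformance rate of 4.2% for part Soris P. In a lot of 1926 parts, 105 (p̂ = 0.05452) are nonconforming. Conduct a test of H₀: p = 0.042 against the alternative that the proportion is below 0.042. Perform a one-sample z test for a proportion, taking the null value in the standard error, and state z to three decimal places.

z = 2.739

p̂ = 105/1926 = 0.0545171.
Standard error under H₀: √(0.042×0.958/1926) = 0.0045707.
z = (0.0545171 − 0.042)/0.0045707 = 0.0125171/0.0045707 = 2.739.
p-value = P(Z < 2.739) ≈ 0.9969.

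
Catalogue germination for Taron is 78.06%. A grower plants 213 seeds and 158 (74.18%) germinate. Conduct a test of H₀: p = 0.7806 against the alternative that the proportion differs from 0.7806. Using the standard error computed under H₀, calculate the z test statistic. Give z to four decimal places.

z = -1.3689

p̂ = 158/213 = 0.741784.
SE = √(p₀(1−p₀)/n) = √(0.17126/213) = 0.028356.
z = (0.741784 − 0.7806)/0.028356 = -0.038816/0.028356 = -1.3689.
p-value = 2·P(Z > 1.369) ≈ 0.1710.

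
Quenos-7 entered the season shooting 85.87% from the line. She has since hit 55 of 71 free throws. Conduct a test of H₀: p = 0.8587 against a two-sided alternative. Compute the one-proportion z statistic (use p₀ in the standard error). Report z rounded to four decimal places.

p̂ = 55/71 = 0.774648.
SE = √(p₀(1−p₀)/n) = √(0.12133/71) = 0.041339.
z = (0.774648 − 0.8587)/0.041339 = -0.084052/0.041339 = -2.0332.

z = -2.0332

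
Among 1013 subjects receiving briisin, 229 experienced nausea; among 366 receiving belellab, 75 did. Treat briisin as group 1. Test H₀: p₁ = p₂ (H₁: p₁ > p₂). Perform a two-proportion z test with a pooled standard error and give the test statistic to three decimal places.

z = 0.836

p̂₁ = 229/1013 = 0.22606, p̂₂ = 75/366 = 0.20492.
Pooled p̂ = (229+75)/(1013+366) = 304/1379 = 0.22045.
SE = √(p̂(1−p̂)(1/n₁+1/n₂)) = √(0.22045·0.77955·0.00371941) = √(0.000639186) = 0.02528.
z = (0.22606 − 0.20492)/0.02528 = 0.02114/0.02528 = 0.836.
p-value = P(Z > 0.836) ≈ 0.2015.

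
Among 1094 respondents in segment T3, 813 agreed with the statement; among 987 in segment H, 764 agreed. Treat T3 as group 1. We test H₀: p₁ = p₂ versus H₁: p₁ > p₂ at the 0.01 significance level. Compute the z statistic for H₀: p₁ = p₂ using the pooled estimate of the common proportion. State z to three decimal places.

p̂₁ = 813/1094 ≈ 0.74314, p̂₂ = 764/987 ≈ 0.77406.
Pooled p̂ = (813+764)/(1094+987) = 1577/2081 = 0.75781.
SE = √(0.183535 × 0.00192725) = 0.01881.
z = (0.74314 − 0.77406)/0.01881 = -0.03092/0.01881 = -1.644.
p-value = P(Z > -1.644) ≈ 0.9499. With α = 0.01, fail to reject H₀.

z = -1.644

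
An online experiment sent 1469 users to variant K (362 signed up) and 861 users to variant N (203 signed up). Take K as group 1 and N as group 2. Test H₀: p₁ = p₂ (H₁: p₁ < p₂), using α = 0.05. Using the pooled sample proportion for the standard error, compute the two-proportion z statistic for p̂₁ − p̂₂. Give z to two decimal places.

p̂₁ = 362/1469 ≈ 0.2464, p̂₂ = 203/861 ≈ 0.2358.
Pooled p̂ = (362+203)/(1469+861) = 565/2330 = 0.2425.
SE = √(0.183688 × 0.00184218) = 0.0184.
z = (0.2464 − 0.2358)/0.0184 = 0.0106/0.0184 = 0.58.
p-value = P(Z < 0.579) ≈ 0.7188. With α = 0.05, fail to reject H₀.

z = 0.58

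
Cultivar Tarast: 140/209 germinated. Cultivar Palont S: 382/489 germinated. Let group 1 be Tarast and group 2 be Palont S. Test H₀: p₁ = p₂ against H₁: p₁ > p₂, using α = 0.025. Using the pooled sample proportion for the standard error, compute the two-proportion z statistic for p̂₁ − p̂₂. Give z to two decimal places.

p̂₁ = 140/209 = 0.6699, p̂₂ = 382/489 = 0.7812.
Pooled p̂ = (140+382)/(209+489) = 522/698 = 0.7479.
SE = √(p̂(1−p̂)(1/n₁+1/n₂)) = √(0.7479·0.2521·0.00682968) = √(0.00128787) = 0.0359.
z = (0.6699 − 0.7812)/0.0359 = -0.1113/0.0359 = -3.10.
p-value = P(Z > -3.102) ≈ 0.9990, so at α = 0.025 we fail to reject H₀.

z = -3.10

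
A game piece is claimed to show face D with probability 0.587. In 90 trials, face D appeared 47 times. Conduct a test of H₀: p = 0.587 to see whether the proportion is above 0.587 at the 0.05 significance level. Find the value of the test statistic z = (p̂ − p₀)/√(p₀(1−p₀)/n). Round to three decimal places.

p̂ = 47/90 = 0.52222.
Standard error under H₀: √(0.587×0.413/90) = 0.05190.
z = (0.52222 − 0.587)/0.05190 = -0.06478/0.05190 = -1.248.
p-value = P(Z > -1.248) ≈ 0.8940, so at α = 0.05 we fail to reject H₀.

z = -1.248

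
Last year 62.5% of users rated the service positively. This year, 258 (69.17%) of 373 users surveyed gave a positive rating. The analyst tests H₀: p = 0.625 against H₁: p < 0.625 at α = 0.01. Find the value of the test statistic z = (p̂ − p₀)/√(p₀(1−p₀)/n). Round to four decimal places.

z = 2.6604

p̂ = 258/373 ≈ 0.691689.
Standard error under H₀: √(0.625×0.375/373) = 0.025067.
z = (0.691689 − 0.625)/0.025067 = 0.066689/0.025067 = 2.6604.
p-value = P(Z < 2.660) ≈ 0.9961. With α = 0.01, fail to reject H₀.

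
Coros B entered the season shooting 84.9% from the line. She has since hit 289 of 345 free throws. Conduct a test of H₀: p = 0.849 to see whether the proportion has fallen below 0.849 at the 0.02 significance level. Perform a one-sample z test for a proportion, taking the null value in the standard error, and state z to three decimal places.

z = -0.587

p̂ = 289/345 = 0.83768.
SE = √(p₀(1−p₀)/n) = √(0.1282/345) = 0.01928.
z = (0.83768 − 0.849)/0.01928 = -0.01132/0.01928 = -0.587.
p-value = P(Z < -0.587) ≈ 0.2785; since p > α = 0.02, fail to reject H₀.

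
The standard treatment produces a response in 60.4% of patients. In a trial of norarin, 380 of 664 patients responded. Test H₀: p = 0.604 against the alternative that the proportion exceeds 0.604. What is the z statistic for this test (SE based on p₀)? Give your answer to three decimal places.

z = -1.671

p̂ = 380/664 = 0.57229.
Standard error under H₀: √(0.604×0.396/664) = 0.01898.
z = (0.57229 − 0.604)/0.01898 = -0.03171/0.01898 = -1.671.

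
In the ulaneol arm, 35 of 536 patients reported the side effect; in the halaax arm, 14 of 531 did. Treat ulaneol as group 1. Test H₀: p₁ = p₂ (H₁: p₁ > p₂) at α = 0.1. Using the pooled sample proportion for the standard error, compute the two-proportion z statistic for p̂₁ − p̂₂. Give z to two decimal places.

p̂₁ = 35/536 = 0.0653, p̂₂ = 14/531 = 0.0264.
Pooled p̂ = (35+14)/(536+531) = 49/1067 = 0.0459.
SE = √(p̂(1−p̂)(1/n₁+1/n₂)) = √(0.0459·0.9541·0.00374891) = √(0.000164256) = 0.0128.
z = (0.0653 − 0.0264)/0.0128 = 0.0389/0.0128 = 3.04.
p-value = P(Z > 3.038) ≈ 0.0012; since p < α = 0.1, reject H₀.

z = 3.04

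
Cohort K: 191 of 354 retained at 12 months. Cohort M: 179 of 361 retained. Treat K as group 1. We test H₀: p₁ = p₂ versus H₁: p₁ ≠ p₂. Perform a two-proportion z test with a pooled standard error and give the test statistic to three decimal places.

z = 1.169

p̂₁ = 191/354 ≈ 0.53955, p̂₂ = 179/361 ≈ 0.49584.
Pooled p̂ = (191+179)/(354+361) = 370/715 = 0.51748.
SE = √(p̂(1−p̂)(1/n₁+1/n₂)) = √(0.51748·0.48252·0.00559494) = √(0.00139703) = 0.03738.
z = (0.53955 − 0.49584)/0.03738 = 0.04371/0.03738 = 1.169.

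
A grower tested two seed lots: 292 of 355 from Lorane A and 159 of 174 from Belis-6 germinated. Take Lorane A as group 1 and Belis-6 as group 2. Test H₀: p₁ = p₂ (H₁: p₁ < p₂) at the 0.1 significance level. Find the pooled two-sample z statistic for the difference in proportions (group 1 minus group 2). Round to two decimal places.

z = -2.78

p̂₁ = 292/355 ≈ 0.8225, p̂₂ = 159/174 ≈ 0.9138.
Pooled p̂ = (292+159)/(355+174) = 451/529 = 0.8526.
SE = √(0.125707 × 0.00856403) = 0.0328.
z = (0.8225 − 0.9138)/0.0328 = -0.0913/0.0328 = -2.78.
p-value = P(Z < -2.781) ≈ 0.0027, so at α = 0.1 we reject H₀.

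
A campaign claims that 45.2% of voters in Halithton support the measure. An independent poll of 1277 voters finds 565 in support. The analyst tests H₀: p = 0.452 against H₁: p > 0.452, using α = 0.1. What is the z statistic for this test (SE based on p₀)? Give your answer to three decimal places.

p̂ = 565/1277 = 0.44244.
Standard error under H₀: √(0.452×0.548/1277) = 0.01393.
z = (0.44244 − 0.452)/0.01393 = -0.00956/0.01393 = -0.686.
p-value = P(Z > -0.686) ≈ 0.7537; since p > α = 0.1, fail to reject H₀.

z = -0.686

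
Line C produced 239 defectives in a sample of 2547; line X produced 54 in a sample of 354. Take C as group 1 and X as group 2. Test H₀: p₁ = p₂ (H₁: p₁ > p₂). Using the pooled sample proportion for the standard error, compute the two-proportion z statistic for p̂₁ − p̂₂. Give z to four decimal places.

p̂₁ = 239/2547 ≈ 0.093836, p̂₂ = 54/354 ≈ 0.152542.
Pooled p̂ = (239+54)/(2547+354) = 293/2901 = 0.101000.
SE = √(p̂(1−p̂)(1/n₁+1/n₂)) = √(0.101000·0.899000·0.00321748) = √(0.000292143) = 0.017092.
z = (0.093836 − 0.152542)/0.017092 = -0.058706/0.017092 = -3.4347.

z = -3.4347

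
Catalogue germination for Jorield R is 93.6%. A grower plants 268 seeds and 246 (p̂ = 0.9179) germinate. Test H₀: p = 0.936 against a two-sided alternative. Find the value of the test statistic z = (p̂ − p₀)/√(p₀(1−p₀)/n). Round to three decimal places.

z = -1.210

p̂ = 246/268 ≈ 0.91791.
Under H₀, SE = √(0.936·0.064/268) = √(0.000223522) = 0.01495.
z = (0.91791 − 0.936)/0.01495 = -0.01809/0.01495 = -1.210.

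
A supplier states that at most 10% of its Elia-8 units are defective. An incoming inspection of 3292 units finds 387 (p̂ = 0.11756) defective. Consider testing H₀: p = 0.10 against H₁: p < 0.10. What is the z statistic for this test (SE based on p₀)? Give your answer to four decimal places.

z = 3.3580

p̂ = 387/3292 = 0.11755772.
Under H₀, SE = √(0.1·0.9/3292) = √(2.7339e-05) = 0.00522867.
z = (0.11755772 − 0.1)/0.00522867 = 0.01755772/0.00522867 = 3.3580.
p-value = P(Z < 3.358) ≈ 0.9996.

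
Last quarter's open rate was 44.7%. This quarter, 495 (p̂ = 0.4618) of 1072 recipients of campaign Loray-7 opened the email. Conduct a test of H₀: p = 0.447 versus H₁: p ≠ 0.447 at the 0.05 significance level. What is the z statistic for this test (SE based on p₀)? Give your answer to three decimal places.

p̂ = 495/1072 ≈ 0.461754.
SE = √(p₀(1−p₀)/n) = √(0.24719/1072) = 0.015185.
z = (0.461754 − 0.447)/0.015185 = 0.014754/0.015185 = 0.972.
p-value = 2·P(Z > 0.972) ≈ 0.3313; since p > α = 0.05, fail to reject H₀.

z = 0.972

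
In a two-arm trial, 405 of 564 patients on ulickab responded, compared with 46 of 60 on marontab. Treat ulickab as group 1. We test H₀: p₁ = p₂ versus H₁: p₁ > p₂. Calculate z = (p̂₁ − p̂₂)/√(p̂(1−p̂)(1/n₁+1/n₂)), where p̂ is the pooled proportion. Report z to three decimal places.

z = -0.799

p̂₁ = 405/564 ≈ 0.71809, p̂₂ = 46/60 ≈ 0.76667.
Pooled p̂ = (405+46)/(564+60) = 451/624 = 0.72276.
SE = √(0.20038 × 0.0184397) = 0.06079.
z = (0.71809 − 0.76667)/0.06079 = -0.04858/0.06079 = -0.799.
p-value = P(Z > -0.799) ≈ 0.7879.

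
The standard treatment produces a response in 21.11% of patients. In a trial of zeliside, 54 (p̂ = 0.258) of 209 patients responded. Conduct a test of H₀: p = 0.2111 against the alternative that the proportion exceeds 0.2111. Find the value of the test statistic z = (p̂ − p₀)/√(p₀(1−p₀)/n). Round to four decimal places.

z = 1.6747

p̂ = 54/209 ≈ 0.258373.
Under H₀, SE = √(0.2111·0.7889/209) = √(0.000796827) = 0.028228.
z = (0.258373 − 0.2111)/0.028228 = 0.047273/0.028228 = 1.6747.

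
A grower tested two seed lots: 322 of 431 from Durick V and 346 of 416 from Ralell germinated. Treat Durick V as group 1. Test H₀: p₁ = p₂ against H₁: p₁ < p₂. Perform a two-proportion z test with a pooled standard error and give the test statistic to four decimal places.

z = -3.0161

p̂₁ = 322/431 = 0.747100, p̂₂ = 346/416 = 0.831731.
Pooled p̂ = (322+346)/(431+416) = 668/847 = 0.788666.
SE = √(p̂(1−p̂)(1/n₁+1/n₂)) = √(0.788666·0.211334·0.00472403) = √(0.000787364) = 0.028060.
z = (0.747100 − 0.831731)/0.028060 = -0.084631/0.028060 = -3.0161.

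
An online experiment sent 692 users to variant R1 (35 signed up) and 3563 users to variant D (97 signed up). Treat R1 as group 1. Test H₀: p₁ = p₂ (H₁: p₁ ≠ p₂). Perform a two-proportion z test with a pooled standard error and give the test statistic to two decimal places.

z = 3.24

p̂₁ = 35/692 ≈ 0.05058, p̂₂ = 97/3563 ≈ 0.02722.
Pooled p̂ = (35+97)/(692+3563) = 132/4255 = 0.03102.
SE = √(p̂(1−p̂)(1/n₁+1/n₂)) = √(0.03102·0.96898·0.00172575) = √(5.18759e-05) = 0.00720.
z = (0.05058 − 0.02722)/0.00720 = 0.02336/0.00720 = 3.24.
Two-sided p-value ≈ 2·Φ(−3.242) = 0.0012.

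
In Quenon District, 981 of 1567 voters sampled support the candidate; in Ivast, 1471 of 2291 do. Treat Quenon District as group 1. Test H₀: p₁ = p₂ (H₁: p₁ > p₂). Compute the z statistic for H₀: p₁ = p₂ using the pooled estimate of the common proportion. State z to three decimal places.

z = -1.017

p̂₁ = 981/1567 ≈ 0.626037, p̂₂ = 1471/2291 ≈ 0.642078.
Pooled p̂ = (981+1471)/(1567+2291) = 2452/3858 = 0.635562.
SE = √(0.231623 × 0.00107465) = 0.015777.
z = (0.626037 − 0.642078)/0.015777 = -0.016041/0.015777 = -1.017.
p-value = P(Z > -1.017) ≈ 0.8454.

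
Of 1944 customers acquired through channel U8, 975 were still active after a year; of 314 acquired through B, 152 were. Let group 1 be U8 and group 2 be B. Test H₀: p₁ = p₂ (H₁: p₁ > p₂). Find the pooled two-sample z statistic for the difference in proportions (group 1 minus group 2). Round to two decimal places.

z = 0.57

p̂₁ = 975/1944 ≈ 0.5015, p̂₂ = 152/314 ≈ 0.4841.
Pooled p̂ = (975+152)/(1944+314) = 1127/2258 = 0.4991.
SE = √(0.249999 × 0.00369912) = 0.0304.
z = (0.5015 − 0.4841)/0.0304 = 0.0174/0.0304 = 0.57.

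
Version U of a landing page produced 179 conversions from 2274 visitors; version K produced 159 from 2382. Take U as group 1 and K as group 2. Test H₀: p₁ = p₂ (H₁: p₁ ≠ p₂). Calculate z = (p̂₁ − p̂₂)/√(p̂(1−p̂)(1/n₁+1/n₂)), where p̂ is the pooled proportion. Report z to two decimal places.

p̂₁ = 179/2274 = 0.0787, p̂₂ = 159/2382 = 0.0668.
Pooled p̂ = (179+159)/(2274+2382) = 338/4656 = 0.0726.
SE = √(0.0673245 × 0.000859569) = 0.0076.
z = (0.0787 − 0.0668)/0.0076 = 0.0119/0.0076 = 1.57.
p-value = 2·P(Z > 1.573) ≈ 0.1157.

z = 1.57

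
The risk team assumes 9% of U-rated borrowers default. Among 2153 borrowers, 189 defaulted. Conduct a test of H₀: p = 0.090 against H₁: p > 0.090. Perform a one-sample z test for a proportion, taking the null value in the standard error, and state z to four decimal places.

p̂ = 189/2153 ≈ 0.0877845.
Standard error under H₀: √(0.09×0.91/2153) = 0.0061677.
z = (0.0877845 − 0.09)/0.0061677 = -0.0022155/0.0061677 = -0.3592.
p-value = P(Z > -0.359) ≈ 0.6403.

z = -0.3592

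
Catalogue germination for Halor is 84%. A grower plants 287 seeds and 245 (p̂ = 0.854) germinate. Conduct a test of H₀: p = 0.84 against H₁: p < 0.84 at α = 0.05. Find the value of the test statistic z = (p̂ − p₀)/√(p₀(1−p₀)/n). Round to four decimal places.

p̂ = 245/287 ≈ 0.853659.
Under H₀, SE = √(0.84·0.16/287) = √(0.000468293) = 0.021640.
z = (0.853659 − 0.84)/0.021640 = 0.013659/0.021640 = 0.6312.
p-value = P(Z < 0.631) ≈ 0.7360, so at α = 0.05 we fail to reject H₀.

z = 0.6312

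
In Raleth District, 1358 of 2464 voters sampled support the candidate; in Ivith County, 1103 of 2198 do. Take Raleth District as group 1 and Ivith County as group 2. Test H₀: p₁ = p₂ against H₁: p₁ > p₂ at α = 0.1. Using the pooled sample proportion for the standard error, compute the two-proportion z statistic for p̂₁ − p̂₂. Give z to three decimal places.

z = 3.367

p̂₁ = 1358/2464 = 0.55114, p̂₂ = 1103/2198 = 0.50182.
Pooled p̂ = (1358+1103)/(2464+2198) = 2461/4662 = 0.52789.
SE = √(p̂(1−p̂)(1/n₁+1/n₂)) = √(0.52789·0.47211·0.000860803) = √(0.000214531) = 0.01465.
z = (0.55114 − 0.50182)/0.01465 = 0.04932/0.01465 = 3.367.
p-value = P(Z > 3.367) ≈ 0.0004, so at α = 0.1 we reject H₀.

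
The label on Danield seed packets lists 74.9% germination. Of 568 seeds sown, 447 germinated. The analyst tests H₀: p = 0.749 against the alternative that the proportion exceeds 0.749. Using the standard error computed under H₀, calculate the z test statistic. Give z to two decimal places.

p̂ = 447/568 = 0.7870.
Standard error under H₀: √(0.749×0.251/568) = 0.0182.
z = (0.7870 − 0.749)/0.0182 = 0.0380/0.0182 = 2.09.

z = 2.09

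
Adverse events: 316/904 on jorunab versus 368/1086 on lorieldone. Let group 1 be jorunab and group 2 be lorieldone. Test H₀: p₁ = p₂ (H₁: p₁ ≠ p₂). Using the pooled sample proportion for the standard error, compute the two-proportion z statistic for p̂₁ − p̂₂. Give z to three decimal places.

p̂₁ = 316/904 = 0.34956, p̂₂ = 368/1086 = 0.33886.
Pooled p̂ = (316+368)/(904+1086) = 684/1990 = 0.34372.
SE = √(p̂(1−p̂)(1/n₁+1/n₂)) = √(0.34372·0.65628·0.00202701) = √(0.000457244) = 0.02138.
z = (0.34956 − 0.33886)/0.02138 = 0.01070/0.02138 = 0.500.

z = 0.500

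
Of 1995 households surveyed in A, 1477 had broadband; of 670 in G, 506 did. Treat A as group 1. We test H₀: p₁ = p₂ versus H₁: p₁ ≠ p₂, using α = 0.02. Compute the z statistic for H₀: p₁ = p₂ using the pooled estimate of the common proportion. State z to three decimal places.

z = -0.763

p̂₁ = 1477/1995 ≈ 0.74035, p̂₂ = 506/670 ≈ 0.75522.
Pooled p̂ = (1477+506)/(1995+670) = 1983/2665 = 0.74409.
SE = √(p̂(1−p̂)(1/n₁+1/n₂)) = √(0.74409·0.25591·0.00199379) = √(0.000379658) = 0.01948.
z = (0.74035 − 0.75522)/0.01948 = -0.01487/0.01948 = -0.763.
Two-sided p-value ≈ 2·Φ(−0.763) = 0.4453, so at α = 0.02 we fail to reject H₀.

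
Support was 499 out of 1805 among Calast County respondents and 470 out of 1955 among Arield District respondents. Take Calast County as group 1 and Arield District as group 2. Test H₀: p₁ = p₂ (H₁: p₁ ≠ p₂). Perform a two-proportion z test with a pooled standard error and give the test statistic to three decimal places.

p̂₁ = 499/1805 = 0.276454, p̂₂ = 470/1955 = 0.240409.
Pooled p̂ = (499+470)/(1805+1955) = 969/3760 = 0.257713.
SE = √(0.191297 × 0.00106553) = 0.014277.
z = (0.276454 − 0.240409)/0.014277 = 0.036045/0.014277 = 2.525.
Two-sided p-value ≈ 2·Φ(−2.525) = 0.0116.

z = 2.525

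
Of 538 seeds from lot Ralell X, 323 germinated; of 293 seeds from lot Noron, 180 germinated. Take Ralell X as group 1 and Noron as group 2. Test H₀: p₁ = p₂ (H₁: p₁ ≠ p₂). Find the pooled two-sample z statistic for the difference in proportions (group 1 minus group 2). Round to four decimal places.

z = -0.3934

p̂₁ = 323/538 ≈ 0.600372, p̂₂ = 180/293 ≈ 0.614334.
Pooled p̂ = (323+180)/(538+293) = 503/831 = 0.605295.
SE = √(0.238913 × 0.00527171) = 0.035489.
z = (0.600372 − 0.614334)/0.035489 = -0.013962/0.035489 = -0.3934.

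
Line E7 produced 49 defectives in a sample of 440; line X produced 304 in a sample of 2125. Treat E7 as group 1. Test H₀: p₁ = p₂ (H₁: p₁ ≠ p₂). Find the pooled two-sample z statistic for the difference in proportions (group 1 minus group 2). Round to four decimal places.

p̂₁ = 49/440 = 0.1113636, p̂₂ = 304/2125 = 0.1430588.
Pooled p̂ = (49+304)/(440+2125) = 353/2565 = 0.1376218.
SE = √(p̂(1−p̂)(1/n₁+1/n₂)) = √(0.1376218·0.8623782·0.00274332) = √(0.000325582) = 0.0180439.
z = (0.1113636 − 0.1430588)/0.0180439 = -0.0316952/0.0180439 = -1.7566.

z = -1.7566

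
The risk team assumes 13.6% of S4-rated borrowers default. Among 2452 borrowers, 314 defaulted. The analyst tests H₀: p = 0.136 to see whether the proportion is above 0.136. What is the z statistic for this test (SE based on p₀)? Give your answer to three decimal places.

p̂ = 314/2452 = 0.12806.
Under H₀, SE = √(0.136·0.864/2452) = √(4.79217e-05) = 0.00692.
z = (0.12806 − 0.136)/0.00692 = -0.00794/0.00692 = -1.147.

z = -1.147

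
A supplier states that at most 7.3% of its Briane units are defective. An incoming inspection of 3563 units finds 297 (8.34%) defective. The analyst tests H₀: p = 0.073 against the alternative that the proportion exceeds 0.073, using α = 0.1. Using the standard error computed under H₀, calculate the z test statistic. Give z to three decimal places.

p̂ = 297/3563 = 0.08336.
SE = √(p₀(1−p₀)/n) = √(0.067671/3563) = 0.00436.
z = (0.08336 − 0.073)/0.00436 = 0.01036/0.00436 = 2.376.
p-value = P(Z > 2.376) ≈ 0.0087. With α = 0.1, reject H₀.

z = 2.376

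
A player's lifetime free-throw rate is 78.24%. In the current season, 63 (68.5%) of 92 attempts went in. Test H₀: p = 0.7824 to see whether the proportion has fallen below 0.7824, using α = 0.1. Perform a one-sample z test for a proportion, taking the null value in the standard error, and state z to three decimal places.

z = -2.269

p̂ = 63/92 = 0.68478.
SE = √(p₀(1−p₀)/n) = √(0.17025/92) = 0.04302.
z = (0.68478 − 0.7824)/0.04302 = -0.09762/0.04302 = -2.269.
p-value = P(Z < -2.269) ≈ 0.0116; since p < α = 0.1, reject H₀.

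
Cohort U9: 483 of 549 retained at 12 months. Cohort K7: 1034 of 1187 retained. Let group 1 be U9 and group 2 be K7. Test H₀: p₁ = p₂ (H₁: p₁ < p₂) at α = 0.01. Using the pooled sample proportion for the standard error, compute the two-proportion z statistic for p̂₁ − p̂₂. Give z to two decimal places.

z = 0.51

p̂₁ = 483/549 ≈ 0.8798, p̂₂ = 1034/1187 ≈ 0.8711.
Pooled p̂ = (483+1034)/(549+1187) = 1517/1736 = 0.8738.
SE = √(p̂(1−p̂)(1/n₁+1/n₂)) = √(0.8738·0.1262·0.00266395) = √(0.000293668) = 0.0171.
z = (0.8798 − 0.8711)/0.0171 = 0.0087/0.0171 = 0.51.
p-value = P(Z < 0.506) ≈ 0.6937; since p > α = 0.01, fail to reject H₀.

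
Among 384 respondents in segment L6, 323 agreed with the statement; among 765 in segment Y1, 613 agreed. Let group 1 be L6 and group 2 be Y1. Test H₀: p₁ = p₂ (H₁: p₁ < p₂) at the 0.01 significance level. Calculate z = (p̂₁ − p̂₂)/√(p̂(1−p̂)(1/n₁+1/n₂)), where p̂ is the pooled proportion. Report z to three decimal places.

p̂₁ = 323/384 = 0.841146, p̂₂ = 613/765 = 0.801307.
Pooled p̂ = (323+613)/(384+765) = 936/1149 = 0.814621.
SE = √(p̂(1−p̂)(1/n₁+1/n₂)) = √(0.814621·0.185379·0.00391136) = √(0.000590667) = 0.024304.
z = (0.841146 − 0.801307)/0.024304 = 0.039839/0.024304 = 1.639.
p-value = P(Z < 1.639) ≈ 0.9494, so at α = 0.01 we fail to reject H₀.

z = 1.639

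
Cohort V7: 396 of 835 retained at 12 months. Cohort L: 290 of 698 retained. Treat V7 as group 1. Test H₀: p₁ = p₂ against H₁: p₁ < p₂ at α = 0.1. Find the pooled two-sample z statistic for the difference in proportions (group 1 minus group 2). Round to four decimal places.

z = 2.3049

p̂₁ = 396/835 ≈ 0.474251, p̂₂ = 290/698 ≈ 0.415473.
Pooled p̂ = (396+290)/(835+698) = 686/1533 = 0.447489.
SE = √(p̂(1−p̂)(1/n₁+1/n₂)) = √(0.447489·0.552511·0.00263027) = √(0.000650315) = 0.025501.
z = (0.474251 − 0.415473)/0.025501 = 0.058778/0.025501 = 2.3049.
p-value = P(Z < 2.305) ≈ 0.9894, so at α = 0.1 we fail to reject H₀.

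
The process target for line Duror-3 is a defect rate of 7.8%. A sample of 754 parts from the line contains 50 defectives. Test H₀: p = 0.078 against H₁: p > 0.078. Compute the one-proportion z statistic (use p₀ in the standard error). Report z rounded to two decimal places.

z = -1.20

p̂ = 50/754 = 0.06631.
SE = √(p₀(1−p₀)/n) = √(0.071916/754) = 0.00977.
z = (0.06631 − 0.078)/0.00977 = -0.01169/0.00977 = -1.20.
p-value = P(Z > -1.197) ≈ 0.8843.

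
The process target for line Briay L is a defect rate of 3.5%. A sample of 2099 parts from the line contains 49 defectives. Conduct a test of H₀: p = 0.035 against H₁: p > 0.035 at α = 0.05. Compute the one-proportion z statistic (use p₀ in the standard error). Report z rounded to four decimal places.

z = -2.9056

p̂ = 49/2099 ≈ 0.0233444.
Standard error under H₀: √(0.035×0.965/2099) = 0.0040114.
z = (0.0233444 − 0.035)/0.0040114 = -0.0116556/0.0040114 = -2.9056.
p-value = P(Z > -2.906) ≈ 0.9982. With α = 0.05, fail to reject H₀.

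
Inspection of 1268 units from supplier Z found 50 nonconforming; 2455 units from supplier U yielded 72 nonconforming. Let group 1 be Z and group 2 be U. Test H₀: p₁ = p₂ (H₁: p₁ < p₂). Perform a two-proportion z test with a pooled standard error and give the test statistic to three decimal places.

p̂₁ = 50/1268 ≈ 0.039432, p̂₂ = 72/2455 ≈ 0.029328.
Pooled p̂ = (50+72)/(1268+2455) = 122/3723 = 0.032769.
SE = √(0.0316954 × 0.00119598) = 0.006157.
z = (0.039432 − 0.029328)/0.006157 = 0.010104/0.006157 = 1.641.
p-value = P(Z < 1.641) ≈ 0.9496.

z = 1.641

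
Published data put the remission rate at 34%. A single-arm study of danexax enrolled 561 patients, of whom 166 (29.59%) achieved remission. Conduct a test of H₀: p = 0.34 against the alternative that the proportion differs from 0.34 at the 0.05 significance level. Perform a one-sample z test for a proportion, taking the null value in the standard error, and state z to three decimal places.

z = -2.205

p̂ = 166/561 ≈ 0.29590.
Standard error under H₀: √(0.34×0.66/561) = 0.02000.
z = (0.29590 − 0.34)/0.02000 = -0.04410/0.02000 = -2.205.
p-value = 2·P(Z > 2.205) ≈ 0.0275, so at α = 0.05 we reject H₀.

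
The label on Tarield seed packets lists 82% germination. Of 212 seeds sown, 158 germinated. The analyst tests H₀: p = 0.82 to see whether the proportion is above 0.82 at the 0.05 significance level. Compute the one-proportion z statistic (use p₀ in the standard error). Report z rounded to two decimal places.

z = -2.83

p̂ = 158/212 ≈ 0.7453.
Standard error under H₀: √(0.82×0.18/212) = 0.0264.
z = (0.7453 − 0.82)/0.0264 = -0.0747/0.0264 = -2.83.
p-value = P(Z > -2.832) ≈ 0.9977; since p > α = 0.05, fail to reject H₀.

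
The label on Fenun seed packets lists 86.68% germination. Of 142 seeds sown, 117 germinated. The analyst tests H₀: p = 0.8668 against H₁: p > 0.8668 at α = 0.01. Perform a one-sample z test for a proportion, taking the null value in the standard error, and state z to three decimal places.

p̂ = 117/142 = 0.82394.
Under H₀, SE = √(0.8668·0.1332/142) = √(0.000813083) = 0.02851.
z = (0.82394 − 0.8668)/0.02851 = -0.04286/0.02851 = -1.503.
p-value = P(Z > -1.503) ≈ 0.9336. With α = 0.01, fail to reject H₀.

z = -1.503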